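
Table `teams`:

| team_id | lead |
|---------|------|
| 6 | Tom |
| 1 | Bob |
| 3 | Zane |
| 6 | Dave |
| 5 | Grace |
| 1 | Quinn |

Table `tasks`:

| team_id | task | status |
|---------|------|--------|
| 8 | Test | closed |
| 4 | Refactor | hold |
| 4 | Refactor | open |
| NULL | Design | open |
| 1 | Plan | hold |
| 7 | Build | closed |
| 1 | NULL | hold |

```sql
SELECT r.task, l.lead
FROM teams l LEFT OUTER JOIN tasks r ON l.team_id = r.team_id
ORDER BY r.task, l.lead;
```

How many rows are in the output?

LEFT JOIN keeps every row from `teams`; unmatched rows get NULL for `tasks`'s columns.
Matching on l.team_id = r.team_id. A NULL in a compared column never satisfies the condition.
Matched pairs: 4; unmatched l rows kept: 4.
Total: 4 matched + 4 padded = 8 rows.

8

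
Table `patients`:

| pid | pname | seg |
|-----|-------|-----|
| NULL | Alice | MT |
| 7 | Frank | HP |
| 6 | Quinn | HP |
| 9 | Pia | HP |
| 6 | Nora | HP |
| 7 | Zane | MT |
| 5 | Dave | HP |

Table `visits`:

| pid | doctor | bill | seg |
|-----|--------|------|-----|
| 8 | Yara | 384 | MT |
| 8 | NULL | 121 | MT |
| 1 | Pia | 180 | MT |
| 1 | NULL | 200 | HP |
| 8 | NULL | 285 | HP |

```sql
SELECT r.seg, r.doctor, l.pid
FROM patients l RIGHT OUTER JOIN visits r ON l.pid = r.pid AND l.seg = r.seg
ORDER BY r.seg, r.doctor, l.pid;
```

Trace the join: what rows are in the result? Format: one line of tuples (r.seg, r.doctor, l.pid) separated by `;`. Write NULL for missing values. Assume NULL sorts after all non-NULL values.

(HP, NULL, NULL); (HP, NULL, NULL); (MT, Pia, NULL); (MT, Yara, NULL); (MT, NULL, NULL)

RIGHT JOIN keeps every row from `visits`; unmatched rows get NULL for `patients`'s columns.
Matching on l.pid = r.pid AND l.seg = r.seg. A NULL in a compared column never satisfies the condition.
Matched pairs: 0; unmatched r rows kept: 5.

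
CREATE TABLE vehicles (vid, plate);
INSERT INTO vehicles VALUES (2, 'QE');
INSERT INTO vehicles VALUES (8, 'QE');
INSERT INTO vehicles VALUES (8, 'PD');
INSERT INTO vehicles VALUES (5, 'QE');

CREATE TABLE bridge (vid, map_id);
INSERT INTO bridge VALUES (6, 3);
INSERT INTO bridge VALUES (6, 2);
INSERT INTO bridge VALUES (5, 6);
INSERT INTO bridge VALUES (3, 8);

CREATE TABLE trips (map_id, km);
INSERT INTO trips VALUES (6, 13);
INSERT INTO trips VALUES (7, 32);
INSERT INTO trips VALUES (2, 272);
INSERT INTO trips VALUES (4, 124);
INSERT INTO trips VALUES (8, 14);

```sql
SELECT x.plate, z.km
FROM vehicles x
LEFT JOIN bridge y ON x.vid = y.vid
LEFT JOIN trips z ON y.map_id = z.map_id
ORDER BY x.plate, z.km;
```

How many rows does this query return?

4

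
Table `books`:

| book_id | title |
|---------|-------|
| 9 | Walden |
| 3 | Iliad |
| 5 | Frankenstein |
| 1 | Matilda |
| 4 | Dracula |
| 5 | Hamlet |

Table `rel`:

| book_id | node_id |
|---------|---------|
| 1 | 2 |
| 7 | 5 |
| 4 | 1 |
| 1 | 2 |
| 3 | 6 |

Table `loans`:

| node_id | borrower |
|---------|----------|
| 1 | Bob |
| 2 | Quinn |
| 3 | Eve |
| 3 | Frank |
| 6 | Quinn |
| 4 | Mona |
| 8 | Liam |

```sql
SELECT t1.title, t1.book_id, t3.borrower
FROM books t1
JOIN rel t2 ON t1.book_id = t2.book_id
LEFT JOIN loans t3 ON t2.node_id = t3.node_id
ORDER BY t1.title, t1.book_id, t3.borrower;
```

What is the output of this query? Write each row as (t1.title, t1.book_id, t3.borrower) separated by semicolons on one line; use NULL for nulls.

(Dracula, 4, Bob); (Iliad, 3, Quinn); (Matilda, 1, Quinn); (Matilda, 1, Quinn)

Joins associate left-to-right: books INNER JOIN rel on book_id gives 4 intermediate row(s).
Then LEFT JOIN `loans t3` on node_id: each of those 4 rows is kept; rows whose t2.node_id has no match in t3 get NULL for t3's columns.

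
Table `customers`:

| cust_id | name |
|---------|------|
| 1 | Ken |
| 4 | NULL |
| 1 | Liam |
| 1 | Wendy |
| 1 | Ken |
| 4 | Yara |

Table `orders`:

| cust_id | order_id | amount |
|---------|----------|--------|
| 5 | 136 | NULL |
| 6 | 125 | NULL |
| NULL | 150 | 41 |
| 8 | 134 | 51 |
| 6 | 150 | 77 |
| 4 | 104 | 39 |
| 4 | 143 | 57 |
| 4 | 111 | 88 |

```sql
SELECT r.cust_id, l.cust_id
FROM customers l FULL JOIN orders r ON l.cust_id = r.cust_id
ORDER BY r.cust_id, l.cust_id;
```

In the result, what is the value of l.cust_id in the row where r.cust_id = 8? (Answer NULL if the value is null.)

NULL

FULL OUTER JOIN keeps every row from both sides; unmatched rows get NULL for the other side's columns.
Matching on l.cust_id = r.cust_id. A NULL in a compared column never satisfies the condition.
- l[0] cust_id=1 → no match; kept with NULLs on the r side.
- l[1] cust_id=4 → 3 match(es) in r → 3 row(s).
- l[2] cust_id=1 → no match; kept with NULLs on the r side.
- l[3] cust_id=1 → no match; kept with NULLs on the r side.
- l[4] cust_id=1 → no match; kept with NULLs on the r side.
- l[5] cust_id=4 → 3 match(es) in r → 3 row(s).
- plus 5 unmatched r row(s), each kept with NULL l columns.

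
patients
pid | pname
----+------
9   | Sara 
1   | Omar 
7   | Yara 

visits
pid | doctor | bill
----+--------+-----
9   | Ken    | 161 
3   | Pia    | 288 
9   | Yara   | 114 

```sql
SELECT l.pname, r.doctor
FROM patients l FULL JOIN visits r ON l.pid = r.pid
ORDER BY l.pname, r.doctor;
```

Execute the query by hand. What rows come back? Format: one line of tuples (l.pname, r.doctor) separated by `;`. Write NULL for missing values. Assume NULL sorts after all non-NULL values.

(Omar, NULL); (Sara, Ken); (Sara, Yara); (Yara, NULL); (NULL, Pia)

FULL OUTER JOIN keeps every row from both sides; unmatched rows get NULL for the other side's columns.
Matching on l.pid = r.pid.
- l row (pid=9): matches 2 r row(s) → 2 output row(s).
- l row (pid=1): no match → kept, r columns NULL.
- l row (pid=7): no match → kept, r columns NULL.
- plus 1 unmatched r row(s), each kept with NULL l columns.
After projecting and ordering:
l.pname | r.doctor
Omar | NULL
Sara | Ken
Sara | Yara
Yara | NULL
NULL | Pia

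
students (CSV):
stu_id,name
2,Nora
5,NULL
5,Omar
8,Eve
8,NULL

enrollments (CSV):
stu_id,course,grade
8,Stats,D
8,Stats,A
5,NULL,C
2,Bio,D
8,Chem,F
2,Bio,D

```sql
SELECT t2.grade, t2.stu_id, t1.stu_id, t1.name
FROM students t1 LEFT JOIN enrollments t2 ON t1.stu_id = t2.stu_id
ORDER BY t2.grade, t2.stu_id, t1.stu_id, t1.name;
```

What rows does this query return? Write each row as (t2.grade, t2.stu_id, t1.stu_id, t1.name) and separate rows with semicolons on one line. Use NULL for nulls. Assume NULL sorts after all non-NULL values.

LEFT JOIN keeps every row from `students`; unmatched rows get NULL for `enrollments`'s columns.
Matching on t1.stu_id = t2.stu_id.
Matched pairs: 10; unmatched t1 rows kept: 0.

(A, 8, 8, Eve); (A, 8, 8, NULL); (C, 5, 5, Omar); (C, 5, 5, NULL); (D, 2, 2, Nora); (D, 2, 2, Nora); (D, 8, 8, Eve); (D, 8, 8, NULL); (F, 8, 8, Eve); (F, 8, 8, NULL)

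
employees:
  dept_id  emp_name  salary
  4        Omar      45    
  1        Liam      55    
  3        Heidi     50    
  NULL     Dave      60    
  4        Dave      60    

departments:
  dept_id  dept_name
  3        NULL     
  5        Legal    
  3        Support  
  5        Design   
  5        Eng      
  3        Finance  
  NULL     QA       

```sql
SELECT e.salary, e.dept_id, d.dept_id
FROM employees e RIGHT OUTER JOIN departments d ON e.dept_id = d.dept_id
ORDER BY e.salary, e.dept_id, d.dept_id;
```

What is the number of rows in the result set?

7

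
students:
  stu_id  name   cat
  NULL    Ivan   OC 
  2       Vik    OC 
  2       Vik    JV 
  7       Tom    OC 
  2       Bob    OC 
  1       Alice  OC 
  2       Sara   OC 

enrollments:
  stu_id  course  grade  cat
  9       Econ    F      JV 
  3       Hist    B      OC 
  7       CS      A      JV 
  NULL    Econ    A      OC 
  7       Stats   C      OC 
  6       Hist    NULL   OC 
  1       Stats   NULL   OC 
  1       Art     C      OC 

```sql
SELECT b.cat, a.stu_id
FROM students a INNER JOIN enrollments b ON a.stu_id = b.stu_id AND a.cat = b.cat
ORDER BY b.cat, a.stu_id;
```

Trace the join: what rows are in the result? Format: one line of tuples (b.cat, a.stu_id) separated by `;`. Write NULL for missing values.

INNER JOIN keeps only pairs where the ON condition holds.
Matching on a.stu_id = b.stu_id AND a.cat = b.cat. A NULL in a compared column never satisfies the condition.
- a[0] stu_id=NULL, cat=OC → no match; dropped.
- a[1] stu_id=2, cat=OC → no match; dropped.
- a[2] stu_id=2, cat=JV → no match; dropped.
- a[3] stu_id=7, cat=OC → 1 match(es) in b → 1 row(s).
- a[4] stu_id=2, cat=OC → no match; dropped.
- a[5] stu_id=1, cat=OC → 2 match(es) in b → 2 row(s).
- a[6] stu_id=2, cat=OC → no match; dropped.
After projecting and ordering:
b.cat | a.stu_id
OC | 1
OC | 1
OC | 7

(OC, 1); (OC, 1); (OC, 7)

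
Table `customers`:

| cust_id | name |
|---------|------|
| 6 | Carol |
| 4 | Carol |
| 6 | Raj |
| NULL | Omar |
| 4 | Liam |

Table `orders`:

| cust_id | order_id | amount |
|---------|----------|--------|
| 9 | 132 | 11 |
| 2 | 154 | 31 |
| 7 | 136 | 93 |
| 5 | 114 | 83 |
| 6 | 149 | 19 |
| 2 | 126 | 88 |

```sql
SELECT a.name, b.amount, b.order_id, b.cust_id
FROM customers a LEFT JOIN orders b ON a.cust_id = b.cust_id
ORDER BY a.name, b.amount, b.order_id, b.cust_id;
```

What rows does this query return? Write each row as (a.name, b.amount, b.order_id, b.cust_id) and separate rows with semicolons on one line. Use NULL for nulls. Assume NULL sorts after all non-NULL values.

LEFT JOIN keeps every row from `customers`; unmatched rows get NULL for `orders`'s columns.
Matching on a.cust_id = b.cust_id. A NULL in a compared column never satisfies the condition.
- cust_id=6: 1 matching b row(s), so 1 row(s) emitted.
- cust_id=4: no b row matches, row kept with b columns NULL.
- cust_id=6: 1 matching b row(s), so 1 row(s) emitted.
- cust_id=NULL: no b row matches, row kept with b columns NULL.
- cust_id=4: no b row matches, row kept with b columns NULL.
After projecting and ordering:
a.name | b.amount | b.order_id | b.cust_id
Carol | 19 | 149 | 6
Carol | NULL | NULL | NULL
Liam | NULL | NULL | NULL
Omar | NULL | NULL | NULL
Raj | 19 | 149 | 6

(Carol, 19, 149, 6); (Carol, NULL, NULL, NULL); (Liam, NULL, NULL, NULL); (Omar, NULL, NULL, NULL); (Raj, 19, 149, 6)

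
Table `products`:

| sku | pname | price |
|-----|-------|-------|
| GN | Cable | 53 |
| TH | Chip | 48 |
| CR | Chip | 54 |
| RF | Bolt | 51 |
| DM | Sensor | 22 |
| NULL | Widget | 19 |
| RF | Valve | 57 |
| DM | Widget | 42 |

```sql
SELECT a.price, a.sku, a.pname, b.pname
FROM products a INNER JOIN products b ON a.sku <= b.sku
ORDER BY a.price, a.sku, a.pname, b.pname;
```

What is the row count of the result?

30

INNER JOIN keeps only pairs where the ON condition holds.
Matching on a.sku <= b.sku. A NULL in a compared column never satisfies the condition.
- sku=GN: 4 matching b row(s), so 4 row(s) emitted.
- sku=TH: 1 matching b row(s), so 1 row(s) emitted.
- sku=CR: 7 matching b row(s), so 7 row(s) emitted.
- sku=RF: 3 matching b row(s), so 3 row(s) emitted.
- sku=DM: 6 matching b row(s), so 6 row(s) emitted.
- sku=NULL: no matching b row, dropped.
- sku=RF: 3 matching b row(s), so 3 row(s) emitted.
- sku=DM: 6 matching b row(s), so 6 row(s) emitted.
Total: 30 rows.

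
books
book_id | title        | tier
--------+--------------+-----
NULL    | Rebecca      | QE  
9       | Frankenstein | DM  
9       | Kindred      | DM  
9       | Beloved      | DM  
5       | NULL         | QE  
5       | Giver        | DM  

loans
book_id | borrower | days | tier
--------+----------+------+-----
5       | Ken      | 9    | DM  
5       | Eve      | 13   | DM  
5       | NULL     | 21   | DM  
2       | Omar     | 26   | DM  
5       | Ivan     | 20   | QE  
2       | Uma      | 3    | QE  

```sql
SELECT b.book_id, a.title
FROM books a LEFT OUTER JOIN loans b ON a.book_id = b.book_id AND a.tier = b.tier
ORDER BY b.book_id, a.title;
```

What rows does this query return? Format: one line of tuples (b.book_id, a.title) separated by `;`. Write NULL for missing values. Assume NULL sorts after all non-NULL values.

(5, Giver); (5, Giver); (5, Giver); (5, NULL); (NULL, Beloved); (NULL, Frankenstein); (NULL, Kindred); (NULL, Rebecca)

LEFT JOIN keeps every row from `books`; unmatched rows get NULL for `loans`'s columns.
Matching on a.book_id = b.book_id AND a.tier = b.tier. A NULL in a compared column never satisfies the condition.
Matched pairs: 4; unmatched a rows kept: 4.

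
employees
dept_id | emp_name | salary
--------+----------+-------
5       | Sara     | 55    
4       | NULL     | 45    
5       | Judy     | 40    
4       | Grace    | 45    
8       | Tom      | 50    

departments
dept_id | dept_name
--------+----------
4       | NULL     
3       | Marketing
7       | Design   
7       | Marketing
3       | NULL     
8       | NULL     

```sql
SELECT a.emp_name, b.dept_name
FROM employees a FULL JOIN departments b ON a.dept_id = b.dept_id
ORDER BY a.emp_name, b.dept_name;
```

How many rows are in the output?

FULL OUTER JOIN keeps every row from both sides; unmatched rows get NULL for the other side's columns.
Matching on a.dept_id = b.dept_id.
- a (dept_id=5) has no partner → padded with NULL.
- a (dept_id=4) pairs with 1 row(s) of b.
- a (dept_id=5) has no partner → padded with NULL.
- a (dept_id=4) pairs with 1 row(s) of b.
- a (dept_id=8) pairs with 1 row(s) of b.
- plus 4 unmatched b row(s), each kept with NULL a columns.
Total: 3 matched + 6 padded = 9 rows.

9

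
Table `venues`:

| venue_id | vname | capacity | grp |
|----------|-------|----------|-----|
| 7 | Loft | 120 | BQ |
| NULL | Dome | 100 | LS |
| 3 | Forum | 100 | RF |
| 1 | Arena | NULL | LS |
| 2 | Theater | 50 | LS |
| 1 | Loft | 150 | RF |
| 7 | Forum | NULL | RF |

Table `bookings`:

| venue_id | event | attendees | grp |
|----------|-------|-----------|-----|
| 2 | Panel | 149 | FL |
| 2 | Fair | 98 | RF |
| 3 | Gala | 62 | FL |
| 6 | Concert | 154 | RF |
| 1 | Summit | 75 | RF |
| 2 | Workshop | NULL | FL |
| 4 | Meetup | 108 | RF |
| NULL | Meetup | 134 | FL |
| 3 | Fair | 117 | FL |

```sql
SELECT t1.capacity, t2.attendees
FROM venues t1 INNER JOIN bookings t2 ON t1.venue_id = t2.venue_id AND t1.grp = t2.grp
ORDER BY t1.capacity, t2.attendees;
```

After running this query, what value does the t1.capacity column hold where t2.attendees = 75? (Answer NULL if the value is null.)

150

INNER JOIN keeps only pairs where the ON condition holds.
Matching on t1.venue_id = t2.venue_id AND t1.grp = t2.grp. A NULL in a compared column never satisfies the condition.
- t1[0] venue_id=7, grp=BQ → no match; dropped.
- t1[1] venue_id=NULL, grp=LS → no match; dropped.
- t1[2] venue_id=3, grp=RF → no match; dropped.
- t1[3] venue_id=1, grp=LS → no match; dropped.
- t1[4] venue_id=2, grp=LS → no match; dropped.
- t1[5] venue_id=1, grp=RF → 1 match(es) in t2 → 1 row(s).
- t1[6] venue_id=7, grp=RF → no match; dropped.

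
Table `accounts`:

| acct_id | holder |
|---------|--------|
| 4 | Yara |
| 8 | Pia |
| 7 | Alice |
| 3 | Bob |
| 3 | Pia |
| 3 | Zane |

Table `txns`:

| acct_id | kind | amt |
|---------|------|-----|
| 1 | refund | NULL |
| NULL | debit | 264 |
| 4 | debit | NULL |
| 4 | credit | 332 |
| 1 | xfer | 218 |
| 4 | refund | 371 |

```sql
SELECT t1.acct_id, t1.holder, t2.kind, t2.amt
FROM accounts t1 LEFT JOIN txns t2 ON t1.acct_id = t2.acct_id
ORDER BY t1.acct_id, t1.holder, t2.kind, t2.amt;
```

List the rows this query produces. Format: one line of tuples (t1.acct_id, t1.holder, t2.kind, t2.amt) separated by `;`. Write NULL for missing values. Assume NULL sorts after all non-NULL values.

(3, Bob, NULL, NULL); (3, Pia, NULL, NULL); (3, Zane, NULL, NULL); (4, Yara, credit, 332); (4, Yara, debit, NULL); (4, Yara, refund, 371); (7, Alice, NULL, NULL); (8, Pia, NULL, NULL)

LEFT JOIN keeps every row from `accounts`; unmatched rows get NULL for `txns`'s columns.
Matching on t1.acct_id = t2.acct_id. A NULL in a compared column never satisfies the condition.
Matched pairs: 3; unmatched t1 rows kept: 5.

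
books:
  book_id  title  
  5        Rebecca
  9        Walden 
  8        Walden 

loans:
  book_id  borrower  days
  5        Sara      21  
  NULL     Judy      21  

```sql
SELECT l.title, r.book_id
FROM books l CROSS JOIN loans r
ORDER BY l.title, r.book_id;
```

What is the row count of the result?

CROSS JOIN pairs every row of `books` with every row of `loans`: 3 × 2 = 6 rows.

6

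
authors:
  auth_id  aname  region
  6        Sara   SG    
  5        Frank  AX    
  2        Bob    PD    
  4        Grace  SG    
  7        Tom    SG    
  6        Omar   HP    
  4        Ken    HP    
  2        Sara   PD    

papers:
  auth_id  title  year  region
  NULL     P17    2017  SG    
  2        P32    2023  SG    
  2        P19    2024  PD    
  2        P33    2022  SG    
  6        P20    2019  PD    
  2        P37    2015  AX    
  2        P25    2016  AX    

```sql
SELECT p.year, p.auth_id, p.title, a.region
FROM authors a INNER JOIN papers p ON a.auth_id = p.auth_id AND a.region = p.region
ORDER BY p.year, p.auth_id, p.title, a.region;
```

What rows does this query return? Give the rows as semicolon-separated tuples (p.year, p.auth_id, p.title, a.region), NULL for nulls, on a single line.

INNER JOIN keeps only pairs where the ON condition holds.
Matching on a.auth_id = p.auth_id AND a.region = p.region. A NULL in a compared column never satisfies the condition.
Matched pairs: 2.

(2024, 2, P19, PD); (2024, 2, P19, PD)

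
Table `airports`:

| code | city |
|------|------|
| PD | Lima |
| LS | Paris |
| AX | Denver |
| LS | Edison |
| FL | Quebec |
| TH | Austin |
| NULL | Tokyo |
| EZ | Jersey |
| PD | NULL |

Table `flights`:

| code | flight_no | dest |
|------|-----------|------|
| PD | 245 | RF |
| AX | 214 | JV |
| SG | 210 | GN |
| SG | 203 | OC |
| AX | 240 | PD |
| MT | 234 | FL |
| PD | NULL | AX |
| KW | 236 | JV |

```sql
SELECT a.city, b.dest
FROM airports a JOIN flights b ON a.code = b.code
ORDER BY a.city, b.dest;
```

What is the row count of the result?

INNER JOIN keeps only pairs where the ON condition holds.
Matching on a.code = b.code. A NULL in a compared column never satisfies the condition.
Matched pairs: 6.
Total: 6 rows.

6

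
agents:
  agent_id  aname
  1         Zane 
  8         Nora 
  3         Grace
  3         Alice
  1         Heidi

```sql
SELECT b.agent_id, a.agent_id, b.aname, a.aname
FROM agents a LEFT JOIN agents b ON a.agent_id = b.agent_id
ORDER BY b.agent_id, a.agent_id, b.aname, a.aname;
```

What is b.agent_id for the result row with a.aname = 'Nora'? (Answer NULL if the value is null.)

LEFT JOIN keeps every row from `agents a`; unmatched rows get NULL for `agents b`'s columns.
Matching on a.agent_id = b.agent_id.
- a row (agent_id=1): matches 2 b row(s) → 2 output row(s).
- a row (agent_id=8): matches 1 b row(s) → 1 output row(s).
- a row (agent_id=3): matches 2 b row(s) → 2 output row(s).
- a row (agent_id=3): matches 2 b row(s) → 2 output row(s).
- a row (agent_id=1): matches 2 b row(s) → 2 output row(s).

8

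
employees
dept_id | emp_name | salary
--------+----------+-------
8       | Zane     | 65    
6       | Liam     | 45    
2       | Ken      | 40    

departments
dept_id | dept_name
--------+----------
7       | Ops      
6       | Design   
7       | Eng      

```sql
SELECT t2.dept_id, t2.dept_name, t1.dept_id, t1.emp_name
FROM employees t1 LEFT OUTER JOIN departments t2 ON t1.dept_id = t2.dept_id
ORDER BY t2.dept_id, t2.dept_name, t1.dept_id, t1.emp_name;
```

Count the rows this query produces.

LEFT JOIN keeps every row from `employees`; unmatched rows get NULL for `departments`'s columns.
Matching on t1.dept_id = t2.dept_id.
- t1 row (dept_id=8): no match → kept, t2 columns NULL.
- t1 row (dept_id=6): matches 1 t2 row(s) → 1 output row(s).
- t1 row (dept_id=2): no match → kept, t2 columns NULL.
Total: 1 matched + 2 padded = 3 rows.

3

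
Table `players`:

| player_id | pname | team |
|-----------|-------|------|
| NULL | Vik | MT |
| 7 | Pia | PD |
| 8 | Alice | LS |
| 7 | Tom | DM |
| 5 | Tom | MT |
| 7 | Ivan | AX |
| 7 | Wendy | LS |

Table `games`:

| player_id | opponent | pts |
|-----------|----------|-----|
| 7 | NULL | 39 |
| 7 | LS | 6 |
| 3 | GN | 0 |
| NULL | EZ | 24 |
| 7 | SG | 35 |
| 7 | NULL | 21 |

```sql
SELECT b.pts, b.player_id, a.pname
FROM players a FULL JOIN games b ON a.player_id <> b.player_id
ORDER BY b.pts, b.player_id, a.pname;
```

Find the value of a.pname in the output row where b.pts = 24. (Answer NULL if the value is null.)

NULL

FULL OUTER JOIN keeps every row from both sides; unmatched rows get NULL for the other side's columns.
Matching on a.player_id <> b.player_id. A NULL in a compared column never satisfies the condition.
- a[0] player_id=NULL → no match; kept with NULLs on the b side.
- a[1] player_id=7 → 1 match(es) in b → 1 row(s).
- a[2] player_id=8 → 5 match(es) in b → 5 row(s).
- a[3] player_id=7 → 1 match(es) in b → 1 row(s).
- a[4] player_id=5 → 5 match(es) in b → 5 row(s).
- a[5] player_id=7 → 1 match(es) in b → 1 row(s).
- a[6] player_id=7 → 1 match(es) in b → 1 row(s).
- 1 b row(s) had no a match → kept, a columns NULL.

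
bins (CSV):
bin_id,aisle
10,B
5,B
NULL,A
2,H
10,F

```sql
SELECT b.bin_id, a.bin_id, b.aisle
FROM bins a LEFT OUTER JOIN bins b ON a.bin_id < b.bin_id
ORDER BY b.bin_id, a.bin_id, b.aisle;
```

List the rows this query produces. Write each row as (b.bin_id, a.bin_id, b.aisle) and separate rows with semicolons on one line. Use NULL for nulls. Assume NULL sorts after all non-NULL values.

LEFT JOIN keeps every row from `bins a`; unmatched rows get NULL for `bins b`'s columns.
Matching on a.bin_id < b.bin_id. A NULL in a compared column never satisfies the condition.
- a (bin_id=10) has no partner → padded with NULL.
- a (bin_id=5) pairs with 2 row(s) of b.
- a (bin_id=NULL) has no partner → padded with NULL.
- a (bin_id=2) pairs with 3 row(s) of b.
- a (bin_id=10) has no partner → padded with NULL.
After projecting and ordering:
b.bin_id | a.bin_id | b.aisle
5 | 2 | B
10 | 2 | B
10 | 2 | F
10 | 5 | B
10 | 5 | F
NULL | 10 | NULL
NULL | 10 | NULL
NULL | NULL | NULL

(5, 2, B); (10, 2, B); (10, 2, F); (10, 5, B); (10, 5, F); (NULL, 10, NULL); (NULL, 10, NULL); (NULL, NULL, NULL)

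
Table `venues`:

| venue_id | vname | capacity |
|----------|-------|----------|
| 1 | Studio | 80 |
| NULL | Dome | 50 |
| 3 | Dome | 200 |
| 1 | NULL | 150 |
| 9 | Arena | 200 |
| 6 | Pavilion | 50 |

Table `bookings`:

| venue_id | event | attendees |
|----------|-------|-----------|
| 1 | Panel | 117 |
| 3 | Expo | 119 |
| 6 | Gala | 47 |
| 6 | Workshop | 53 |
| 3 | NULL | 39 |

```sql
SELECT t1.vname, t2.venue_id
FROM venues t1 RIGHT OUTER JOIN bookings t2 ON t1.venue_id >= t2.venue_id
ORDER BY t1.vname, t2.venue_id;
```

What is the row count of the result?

RIGHT JOIN keeps every row from `bookings`; unmatched rows get NULL for `venues`'s columns.
Matching on t1.venue_id >= t2.venue_id. A NULL in a compared column never satisfies the condition.
- venue_id=1: 1 matching t2 row(s), so 1 row(s) emitted.
- venue_id=NULL: no matching t2 row.
- venue_id=3: 3 matching t2 row(s), so 3 row(s) emitted.
- venue_id=1: 1 matching t2 row(s), so 1 row(s) emitted.
- venue_id=9: 5 matching t2 row(s), so 5 row(s) emitted.
- venue_id=6: 5 matching t2 row(s), so 5 row(s) emitted.
- every t2 row matched at least one t1 row.
Total: 15 rows.

15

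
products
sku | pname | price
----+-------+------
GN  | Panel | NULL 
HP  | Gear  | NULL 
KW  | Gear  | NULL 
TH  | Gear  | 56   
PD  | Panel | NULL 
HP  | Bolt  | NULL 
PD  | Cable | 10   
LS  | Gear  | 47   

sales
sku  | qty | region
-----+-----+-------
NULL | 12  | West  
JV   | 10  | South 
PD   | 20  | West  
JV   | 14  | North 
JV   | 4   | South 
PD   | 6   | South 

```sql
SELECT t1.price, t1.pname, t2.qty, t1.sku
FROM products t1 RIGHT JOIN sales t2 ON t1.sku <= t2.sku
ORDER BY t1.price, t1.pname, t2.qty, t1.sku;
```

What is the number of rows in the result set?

24

RIGHT JOIN keeps every row from `sales`; unmatched rows get NULL for `products`'s columns.
Matching on t1.sku <= t2.sku. A NULL in a compared column never satisfies the condition.
- t1[0] sku=GN → 5 match(es) in t2 → 5 row(s).
- t1[1] sku=HP → 5 match(es) in t2 → 5 row(s).
- t1[2] sku=KW → 2 match(es) in t2 → 2 row(s).
- t1[3] sku=TH → no match.
- t1[4] sku=PD → 2 match(es) in t2 → 2 row(s).
- t1[5] sku=HP → 5 match(es) in t2 → 5 row(s).
- t1[6] sku=PD → 2 match(es) in t2 → 2 row(s).
- t1[7] sku=LS → 2 match(es) in t2 → 2 row(s).
- 1 row(s) from t2 found no t1 partner → padded with NULL.
Total: 23 matched + 1 padded = 24 rows.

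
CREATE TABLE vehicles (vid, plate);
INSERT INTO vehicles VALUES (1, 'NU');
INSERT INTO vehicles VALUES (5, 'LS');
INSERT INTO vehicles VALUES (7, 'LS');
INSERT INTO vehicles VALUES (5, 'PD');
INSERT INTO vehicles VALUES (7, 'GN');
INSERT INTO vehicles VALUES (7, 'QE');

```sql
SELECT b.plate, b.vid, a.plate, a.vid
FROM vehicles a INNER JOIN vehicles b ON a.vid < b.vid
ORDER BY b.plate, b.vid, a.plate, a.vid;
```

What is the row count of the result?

11

INNER JOIN keeps only pairs where the ON condition holds.
Matching on a.vid < b.vid.
- a row (vid=1): matches 5 b row(s) → 5 output row(s).
- a row (vid=5): matches 3 b row(s) → 3 output row(s).
- a row (vid=7): no match → dropped.
- a row (vid=5): matches 3 b row(s) → 3 output row(s).
- a row (vid=7): no match → dropped.
- a row (vid=7): no match → dropped.
Total: 11 rows.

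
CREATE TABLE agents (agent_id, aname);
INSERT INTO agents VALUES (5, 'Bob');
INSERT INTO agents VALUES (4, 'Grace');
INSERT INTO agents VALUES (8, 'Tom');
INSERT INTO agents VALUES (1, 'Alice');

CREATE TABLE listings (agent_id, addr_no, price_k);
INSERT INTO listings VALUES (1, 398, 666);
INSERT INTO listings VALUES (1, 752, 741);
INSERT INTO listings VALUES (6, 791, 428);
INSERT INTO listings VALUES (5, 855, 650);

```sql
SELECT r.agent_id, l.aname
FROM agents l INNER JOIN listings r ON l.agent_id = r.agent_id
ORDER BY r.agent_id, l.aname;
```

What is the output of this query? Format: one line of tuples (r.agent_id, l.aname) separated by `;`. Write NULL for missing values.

(1, Alice); (1, Alice); (5, Bob)

INNER JOIN keeps only pairs where the ON condition holds.
Matching on l.agent_id = r.agent_id.
Matched pairs: 3.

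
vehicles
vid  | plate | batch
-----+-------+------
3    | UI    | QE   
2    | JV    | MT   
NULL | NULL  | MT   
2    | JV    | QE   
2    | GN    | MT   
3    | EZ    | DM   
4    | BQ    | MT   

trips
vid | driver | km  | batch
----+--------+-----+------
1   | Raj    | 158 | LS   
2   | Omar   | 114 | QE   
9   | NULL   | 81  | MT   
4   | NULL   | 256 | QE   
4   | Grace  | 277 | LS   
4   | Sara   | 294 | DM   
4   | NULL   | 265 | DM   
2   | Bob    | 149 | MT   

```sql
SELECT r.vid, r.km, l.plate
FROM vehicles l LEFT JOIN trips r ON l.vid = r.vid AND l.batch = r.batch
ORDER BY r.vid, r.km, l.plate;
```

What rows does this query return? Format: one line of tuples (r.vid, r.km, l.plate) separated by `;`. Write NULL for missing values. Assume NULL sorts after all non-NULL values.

LEFT JOIN keeps every row from `vehicles`; unmatched rows get NULL for `trips`'s columns.
Matching on l.vid = r.vid AND l.batch = r.batch. A NULL in a compared column never satisfies the condition.
- l[0] vid=3, batch=QE → no match; kept with NULLs on the r side.
- l[1] vid=2, batch=MT → 1 match(es) in r → 1 row(s).
- l[2] vid=NULL, batch=MT → no match; kept with NULLs on the r side.
- l[3] vid=2, batch=QE → 1 match(es) in r → 1 row(s).
- l[4] vid=2, batch=MT → 1 match(es) in r → 1 row(s).
- l[5] vid=3, batch=DM → no match; kept with NULLs on the r side.
- l[6] vid=4, batch=MT → no match; kept with NULLs on the r side.
After projecting and ordering:
r.vid | r.km | l.plate
2 | 114 | JV
2 | 149 | GN
2 | 149 | JV
NULL | NULL | BQ
NULL | NULL | EZ
NULL | NULL | UI
NULL | NULL | NULL

(2, 114, JV); (2, 149, GN); (2, 149, JV); (NULL, NULL, BQ); (NULL, NULL, EZ); (NULL, NULL, UI); (NULL, NULL, NULL)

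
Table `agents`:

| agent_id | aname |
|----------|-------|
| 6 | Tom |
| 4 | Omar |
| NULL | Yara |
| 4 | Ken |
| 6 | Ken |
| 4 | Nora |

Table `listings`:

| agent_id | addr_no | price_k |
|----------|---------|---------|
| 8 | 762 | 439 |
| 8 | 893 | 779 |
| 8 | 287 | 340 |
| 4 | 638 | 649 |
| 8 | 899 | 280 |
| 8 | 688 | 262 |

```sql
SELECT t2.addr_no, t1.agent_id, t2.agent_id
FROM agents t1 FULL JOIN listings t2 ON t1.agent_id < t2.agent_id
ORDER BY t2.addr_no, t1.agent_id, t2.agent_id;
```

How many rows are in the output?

27

FULL OUTER JOIN keeps every row from both sides; unmatched rows get NULL for the other side's columns.
Matching on t1.agent_id < t2.agent_id. A NULL in a compared column never satisfies the condition.
- t1[0] agent_id=6 → 5 match(es) in t2 → 5 row(s).
- t1[1] agent_id=4 → 5 match(es) in t2 → 5 row(s).
- t1[2] agent_id=NULL → no match; kept with NULLs on the t2 side.
- t1[3] agent_id=4 → 5 match(es) in t2 → 5 row(s).
- t1[4] agent_id=6 → 5 match(es) in t2 → 5 row(s).
- t1[5] agent_id=4 → 5 match(es) in t2 → 5 row(s).
- 1 row(s) from t2 found no t1 partner → padded with NULL.
Total: 25 matched + 2 padded = 27 rows.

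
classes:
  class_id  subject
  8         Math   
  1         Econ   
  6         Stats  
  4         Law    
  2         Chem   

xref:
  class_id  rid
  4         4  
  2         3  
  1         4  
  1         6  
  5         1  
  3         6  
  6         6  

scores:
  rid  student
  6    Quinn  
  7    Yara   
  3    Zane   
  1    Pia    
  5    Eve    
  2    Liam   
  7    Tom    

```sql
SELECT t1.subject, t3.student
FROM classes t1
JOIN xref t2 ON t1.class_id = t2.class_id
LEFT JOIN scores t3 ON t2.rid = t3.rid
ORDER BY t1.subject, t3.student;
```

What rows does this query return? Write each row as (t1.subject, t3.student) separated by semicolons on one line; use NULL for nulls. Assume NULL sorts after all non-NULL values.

Step 1 — t1 INNER JOIN t2 on class_id → 5 row(s).
Then LEFT JOIN `scores t3` on rid: each of those 5 rows is kept; rows whose t2.rid has no match in t3 get NULL for t3's columns.

(Chem, Zane); (Econ, Quinn); (Econ, NULL); (Law, NULL); (Stats, Quinn)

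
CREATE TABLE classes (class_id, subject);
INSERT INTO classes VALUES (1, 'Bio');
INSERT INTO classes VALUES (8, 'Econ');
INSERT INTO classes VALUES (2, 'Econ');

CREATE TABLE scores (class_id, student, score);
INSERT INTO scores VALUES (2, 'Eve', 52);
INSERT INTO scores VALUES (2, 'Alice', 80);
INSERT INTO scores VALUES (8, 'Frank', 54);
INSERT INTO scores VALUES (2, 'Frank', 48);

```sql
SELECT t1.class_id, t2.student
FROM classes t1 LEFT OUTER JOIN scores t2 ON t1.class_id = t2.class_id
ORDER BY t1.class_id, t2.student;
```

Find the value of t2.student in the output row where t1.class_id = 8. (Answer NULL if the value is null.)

Frank

LEFT JOIN keeps every row from `classes`; unmatched rows get NULL for `scores`'s columns.
Matching on t1.class_id = t2.class_id.
- t1[0] class_id=1 → no match; kept with NULLs on the t2 side.
- t1[1] class_id=8 → 1 match(es) in t2 → 1 row(s).
- t1[2] class_id=2 → 3 match(es) in t2 → 3 row(s).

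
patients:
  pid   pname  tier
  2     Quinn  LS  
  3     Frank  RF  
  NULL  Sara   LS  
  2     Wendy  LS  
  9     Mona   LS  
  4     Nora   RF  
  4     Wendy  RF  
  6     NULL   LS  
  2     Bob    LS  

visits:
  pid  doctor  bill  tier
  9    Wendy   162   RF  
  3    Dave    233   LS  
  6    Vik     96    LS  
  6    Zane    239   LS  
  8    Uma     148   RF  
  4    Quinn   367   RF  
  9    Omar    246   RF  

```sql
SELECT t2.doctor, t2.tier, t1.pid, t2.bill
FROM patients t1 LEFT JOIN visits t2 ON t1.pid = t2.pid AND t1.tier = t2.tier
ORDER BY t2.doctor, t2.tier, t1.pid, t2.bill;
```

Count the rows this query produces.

10

LEFT JOIN keeps every row from `patients`; unmatched rows get NULL for `visits`'s columns.
Matching on t1.pid = t2.pid AND t1.tier = t2.tier. A NULL in a compared column never satisfies the condition.
- t1 row (pid=2, tier=LS): no match → kept, t2 columns NULL.
- t1 row (pid=3, tier=RF): no match → kept, t2 columns NULL.
- t1 row (pid=NULL, tier=LS): no match → kept, t2 columns NULL.
- t1 row (pid=2, tier=LS): no match → kept, t2 columns NULL.
- t1 row (pid=9, tier=LS): no match → kept, t2 columns NULL.
- t1 row (pid=4, tier=RF): matches 1 t2 row(s) → 1 output row(s).
- t1 row (pid=4, tier=RF): matches 1 t2 row(s) → 1 output row(s).
- t1 row (pid=6, tier=LS): matches 2 t2 row(s) → 2 output row(s).
- t1 row (pid=2, tier=LS): no match → kept, t2 columns NULL.
Total: 4 matched + 6 padded = 10 rows.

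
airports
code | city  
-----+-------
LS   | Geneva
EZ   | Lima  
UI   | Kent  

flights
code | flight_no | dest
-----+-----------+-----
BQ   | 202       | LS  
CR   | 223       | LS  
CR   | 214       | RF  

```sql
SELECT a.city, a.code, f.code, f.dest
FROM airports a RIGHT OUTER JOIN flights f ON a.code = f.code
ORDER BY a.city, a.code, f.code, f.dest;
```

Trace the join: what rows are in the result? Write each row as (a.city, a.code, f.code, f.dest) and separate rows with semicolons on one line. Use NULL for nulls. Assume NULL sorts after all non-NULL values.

RIGHT JOIN keeps every row from `flights`; unmatched rows get NULL for `airports`'s columns.
Matching on a.code = f.code.
- a[0] code=LS → no match.
- a[1] code=EZ → no match.
- a[2] code=UI → no match.
- 3 row(s) from f found no a partner → padded with NULL.
After projecting and ordering:
a.city | a.code | f.code | f.dest
NULL | NULL | BQ | LS
NULL | NULL | CR | LS
NULL | NULL | CR | RF

(NULL, NULL, BQ, LS); (NULL, NULL, CR, LS); (NULL, NULL, CR, RF)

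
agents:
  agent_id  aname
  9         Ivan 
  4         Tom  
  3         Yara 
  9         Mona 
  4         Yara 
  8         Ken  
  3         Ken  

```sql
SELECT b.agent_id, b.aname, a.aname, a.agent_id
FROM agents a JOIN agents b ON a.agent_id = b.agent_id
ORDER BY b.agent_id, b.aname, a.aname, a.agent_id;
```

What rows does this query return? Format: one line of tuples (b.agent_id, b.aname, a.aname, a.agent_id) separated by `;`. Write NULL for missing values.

(3, Ken, Ken, 3); (3, Ken, Yara, 3); (3, Yara, Ken, 3); (3, Yara, Yara, 3); (4, Tom, Tom, 4); (4, Tom, Yara, 4); (4, Yara, Tom, 4); (4, Yara, Yara, 4); (8, Ken, Ken, 8); (9, Ivan, Ivan, 9); (9, Ivan, Mona, 9); (9, Mona, Ivan, 9); (9, Mona, Mona, 9)

INNER JOIN keeps only pairs where the ON condition holds.
Matching on a.agent_id = b.agent_id.
Matched pairs: 13.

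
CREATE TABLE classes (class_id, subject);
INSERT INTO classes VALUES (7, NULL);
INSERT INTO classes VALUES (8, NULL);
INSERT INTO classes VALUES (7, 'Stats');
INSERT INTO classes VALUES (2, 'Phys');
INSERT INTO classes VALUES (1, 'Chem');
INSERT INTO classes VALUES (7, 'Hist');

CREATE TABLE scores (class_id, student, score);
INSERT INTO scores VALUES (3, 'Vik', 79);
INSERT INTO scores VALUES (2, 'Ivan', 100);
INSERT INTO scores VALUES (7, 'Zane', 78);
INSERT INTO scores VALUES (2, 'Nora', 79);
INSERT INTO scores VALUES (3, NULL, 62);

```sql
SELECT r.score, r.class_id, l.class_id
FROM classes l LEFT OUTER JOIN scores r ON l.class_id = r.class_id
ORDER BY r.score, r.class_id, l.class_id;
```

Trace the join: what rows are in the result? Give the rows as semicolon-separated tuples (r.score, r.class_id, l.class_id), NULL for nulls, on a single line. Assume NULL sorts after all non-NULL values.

(78, 7, 7); (78, 7, 7); (78, 7, 7); (79, 2, 2); (100, 2, 2); (NULL, NULL, 1); (NULL, NULL, 8)

LEFT JOIN keeps every row from `classes`; unmatched rows get NULL for `scores`'s columns.
Matching on l.class_id = r.class_id.
- l (class_id=7) pairs with 1 row(s) of r.
- l (class_id=8) has no partner → padded with NULL.
- l (class_id=7) pairs with 1 row(s) of r.
- l (class_id=2) pairs with 2 row(s) of r.
- l (class_id=1) has no partner → padded with NULL.
- l (class_id=7) pairs with 1 row(s) of r.
After projecting and ordering:
r.score | r.class_id | l.class_id
78 | 7 | 7
78 | 7 | 7
78 | 7 | 7
79 | 2 | 2
100 | 2 | 2
NULL | NULL | 1
NULL | NULL | 8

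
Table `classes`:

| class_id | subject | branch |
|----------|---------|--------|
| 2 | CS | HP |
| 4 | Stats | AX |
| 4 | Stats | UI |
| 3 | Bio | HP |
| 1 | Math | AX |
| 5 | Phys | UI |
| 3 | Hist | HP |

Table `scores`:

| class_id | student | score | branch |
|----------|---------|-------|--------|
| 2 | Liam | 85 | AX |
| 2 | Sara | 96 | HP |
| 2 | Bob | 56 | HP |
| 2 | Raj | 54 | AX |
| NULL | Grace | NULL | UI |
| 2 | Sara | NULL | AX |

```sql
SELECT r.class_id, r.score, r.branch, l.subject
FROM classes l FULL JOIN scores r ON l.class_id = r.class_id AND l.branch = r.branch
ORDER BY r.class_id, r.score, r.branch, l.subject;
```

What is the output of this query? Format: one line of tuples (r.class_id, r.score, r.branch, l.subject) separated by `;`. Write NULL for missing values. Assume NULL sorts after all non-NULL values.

(2, 54, AX, NULL); (2, 56, HP, CS); (2, 85, AX, NULL); (2, 96, HP, CS); (2, NULL, AX, NULL); (NULL, NULL, UI, NULL); (NULL, NULL, NULL, Bio); (NULL, NULL, NULL, Hist); (NULL, NULL, NULL, Math); (NULL, NULL, NULL, Phys); (NULL, NULL, NULL, Stats); (NULL, NULL, NULL, Stats)

FULL OUTER JOIN keeps every row from both sides; unmatched rows get NULL for the other side's columns.
Matching on l.class_id = r.class_id AND l.branch = r.branch. A NULL in a compared column never satisfies the condition.
- l[0] class_id=2, branch=HP → 2 match(es) in r → 2 row(s).
- l[1] class_id=4, branch=AX → no match; kept with NULLs on the r side.
- l[2] class_id=4, branch=UI → no match; kept with NULLs on the r side.
- l[3] class_id=3, branch=HP → no match; kept with NULLs on the r side.
- l[4] class_id=1, branch=AX → no match; kept with NULLs on the r side.
- l[5] class_id=5, branch=UI → no match; kept with NULLs on the r side.
- l[6] class_id=3, branch=HP → no match; kept with NULLs on the r side.
- 4 r row(s) had no l match → kept, l columns NULL.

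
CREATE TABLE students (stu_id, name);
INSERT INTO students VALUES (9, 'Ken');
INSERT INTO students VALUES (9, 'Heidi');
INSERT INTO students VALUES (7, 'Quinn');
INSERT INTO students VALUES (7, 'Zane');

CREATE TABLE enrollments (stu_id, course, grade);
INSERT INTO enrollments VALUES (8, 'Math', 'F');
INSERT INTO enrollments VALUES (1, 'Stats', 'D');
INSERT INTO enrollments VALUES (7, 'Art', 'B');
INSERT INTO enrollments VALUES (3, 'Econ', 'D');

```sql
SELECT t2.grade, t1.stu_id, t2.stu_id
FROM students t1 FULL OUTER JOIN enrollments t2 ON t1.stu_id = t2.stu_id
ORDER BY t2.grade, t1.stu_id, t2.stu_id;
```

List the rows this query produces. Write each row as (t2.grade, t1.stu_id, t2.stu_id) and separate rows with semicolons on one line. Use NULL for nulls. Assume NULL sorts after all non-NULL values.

(B, 7, 7); (B, 7, 7); (D, NULL, 1); (D, NULL, 3); (F, NULL, 8); (NULL, 9, NULL); (NULL, 9, NULL)

FULL OUTER JOIN keeps every row from both sides; unmatched rows get NULL for the other side's columns.
Matching on t1.stu_id = t2.stu_id.
- t1[0] stu_id=9 → no match; kept with NULLs on the t2 side.
- t1[1] stu_id=9 → no match; kept with NULLs on the t2 side.
- t1[2] stu_id=7 → 1 match(es) in t2 → 1 row(s).
- t1[3] stu_id=7 → 1 match(es) in t2 → 1 row(s).
- 3 row(s) from t2 found no t1 partner → padded with NULL.
After projecting and ordering:
t2.grade | t1.stu_id | t2.stu_id
B | 7 | 7
B | 7 | 7
D | NULL | 1
D | NULL | 3
F | NULL | 8
NULL | 9 | NULL
NULL | 9 | NULL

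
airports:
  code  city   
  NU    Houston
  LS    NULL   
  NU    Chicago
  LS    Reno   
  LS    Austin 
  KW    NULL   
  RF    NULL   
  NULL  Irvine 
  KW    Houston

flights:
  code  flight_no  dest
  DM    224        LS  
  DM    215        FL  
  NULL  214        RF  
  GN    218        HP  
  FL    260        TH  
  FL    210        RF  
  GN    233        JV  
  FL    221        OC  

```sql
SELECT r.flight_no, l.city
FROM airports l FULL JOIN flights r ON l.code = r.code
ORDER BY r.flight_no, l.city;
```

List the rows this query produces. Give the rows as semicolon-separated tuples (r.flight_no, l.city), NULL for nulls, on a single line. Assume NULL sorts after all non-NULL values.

(210, NULL); (214, NULL); (215, NULL); (218, NULL); (221, NULL); (224, NULL); (233, NULL); (260, NULL); (NULL, Austin); (NULL, Chicago); (NULL, Houston); (NULL, Houston); (NULL, Irvine); (NULL, Reno); (NULL, NULL); (NULL, NULL); (NULL, NULL)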